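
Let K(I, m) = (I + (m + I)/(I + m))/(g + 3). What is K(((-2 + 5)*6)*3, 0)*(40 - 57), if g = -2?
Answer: -935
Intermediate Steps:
K(I, m) = 1 + I (K(I, m) = (I + (m + I)/(I + m))/(-2 + 3) = (I + (I + m)/(I + m))/1 = (I + 1)*1 = (1 + I)*1 = 1 + I)
K(((-2 + 5)*6)*3, 0)*(40 - 57) = (1 + ((-2 + 5)*6)*3)*(40 - 57) = (1 + (3*6)*3)*(-17) = (1 + 18*3)*(-17) = (1 + 54)*(-17) = 55*(-17) = -935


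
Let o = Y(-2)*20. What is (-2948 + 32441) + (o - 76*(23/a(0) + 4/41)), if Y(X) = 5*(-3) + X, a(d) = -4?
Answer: 1212886/41 ≈ 29583.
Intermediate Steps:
Y(X) = -15 + X
o = -340 (o = (-15 - 2)*20 = -17*20 = -340)
(-2948 + 32441) + (o - 76*(23/a(0) + 4/41)) = (-2948 + 32441) + (-340 - 76*(23/(-4) + 4/41)) = 29493 + (-340 - 76*(23*(-¼) + 4*(1/41))) = 29493 + (-340 - 76*(-23/4 + 4/41)) = 29493 + (-340 - 76*(-927/164)) = 29493 + (-340 + 17613/41) = 29493 + 3673/41 = 1212886/41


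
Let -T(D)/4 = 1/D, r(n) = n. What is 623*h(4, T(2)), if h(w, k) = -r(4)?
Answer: -2492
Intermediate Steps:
T(D) = -4/D
h(w, k) = -4 (h(w, k) = -1*4 = -4)
623*h(4, T(2)) = 623*(-4) = -2492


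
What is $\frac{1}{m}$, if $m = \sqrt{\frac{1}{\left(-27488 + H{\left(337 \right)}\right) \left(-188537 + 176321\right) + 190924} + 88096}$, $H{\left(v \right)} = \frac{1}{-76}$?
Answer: $\frac{\sqrt{3590061247735233227174102}}{562378907570771} \approx 0.0033692$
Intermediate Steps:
$H{\left(v \right)} = - \frac{1}{76}$
$m = \frac{\sqrt{3590061247735233227174102}}{6383705362}$ ($m = \sqrt{\frac{1}{\left(-27488 - \frac{1}{76}\right) \left(-188537 + 176321\right) + 190924} + 88096} = \sqrt{\frac{1}{\left(- \frac{2089089}{76}\right) \left(-12216\right) + 190924} + 88096} = \sqrt{\frac{1}{\frac{6380077806}{19} + 190924} + 88096} = \sqrt{\frac{1}{\frac{6383705362}{19}} + 88096} = \sqrt{\frac{19}{6383705362} + 88096} = \sqrt{\frac{562378907570771}{6383705362}} = \frac{\sqrt{3590061247735233227174102}}{6383705362} \approx 296.81$)
$\frac{1}{m} = \frac{1}{\frac{1}{6383705362} \sqrt{3590061247735233227174102}} = \frac{\sqrt{3590061247735233227174102}}{562378907570771}$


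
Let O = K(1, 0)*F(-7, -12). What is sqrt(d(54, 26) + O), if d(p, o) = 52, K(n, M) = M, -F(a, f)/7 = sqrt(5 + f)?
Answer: 2*sqrt(13) ≈ 7.2111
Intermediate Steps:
F(a, f) = -7*sqrt(5 + f)
O = 0 (O = 0*(-7*sqrt(5 - 12)) = 0*(-7*I*sqrt(7)) = 0)
sqrt(d(54, 26) + O) = sqrt(52 + 0) = sqrt(52) = 2*sqrt(13)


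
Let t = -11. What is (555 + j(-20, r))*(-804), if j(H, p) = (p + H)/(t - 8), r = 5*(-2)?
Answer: -8502300/19 ≈ -4.4749e+5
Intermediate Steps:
r = -10
j(H, p) = -H/19 - p/19 (j(H, p) = (p + H)/(-11 - 8) = (H + p)/(-19) = (H + p)*(-1/19) = -H/19 - p/19)
(555 + j(-20, r))*(-804) = (555 + (-1/19*(-20) - 1/19*(-10)))*(-804) = (555 + (20/19 + 10/19))*(-804) = (555 + 30/19)*(-804) = (10575/19)*(-804) = -8502300/19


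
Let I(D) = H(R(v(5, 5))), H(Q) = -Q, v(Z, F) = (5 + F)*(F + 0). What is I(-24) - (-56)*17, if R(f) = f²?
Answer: -1548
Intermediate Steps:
v(Z, F) = F*(5 + F) (v(Z, F) = (5 + F)*F = F*(5 + F))
I(D) = -2500 (I(D) = -(5*(5 + 5))² = -(5*10)² = -1*50² = -1*2500 = -2500)
I(-24) - (-56)*17 = -2500 - (-56)*17 = -2500 - 1*(-952) = -2500 + 952 = -1548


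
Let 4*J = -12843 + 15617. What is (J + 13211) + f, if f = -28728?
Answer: -29647/2 ≈ -14824.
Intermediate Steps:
J = 1387/2 (J = (-12843 + 15617)/4 = (¼)*2774 = 1387/2 ≈ 693.50)
(J + 13211) + f = (1387/2 + 13211) - 28728 = 27809/2 - 28728 = -29647/2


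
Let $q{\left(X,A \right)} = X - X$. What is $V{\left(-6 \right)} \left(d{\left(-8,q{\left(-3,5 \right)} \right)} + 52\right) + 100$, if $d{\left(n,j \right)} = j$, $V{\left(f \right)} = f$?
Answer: $-212$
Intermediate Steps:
$q{\left(X,A \right)} = 0$
$V{\left(-6 \right)} \left(d{\left(-8,q{\left(-3,5 \right)} \right)} + 52\right) + 100 = - 6 \left(0 + 52\right) + 100 = \left(-6\right) 52 + 100 = -312 + 100 = -212$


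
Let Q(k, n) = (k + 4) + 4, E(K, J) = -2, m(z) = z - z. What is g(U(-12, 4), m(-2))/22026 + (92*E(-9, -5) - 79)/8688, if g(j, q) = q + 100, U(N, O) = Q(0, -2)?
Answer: -820673/31893648 ≈ -0.025732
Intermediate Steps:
m(z) = 0
Q(k, n) = 8 + k (Q(k, n) = (4 + k) + 4 = 8 + k)
U(N, O) = 8 (U(N, O) = 8 + 0 = 8)
g(j, q) = 100 + q
g(U(-12, 4), m(-2))/22026 + (92*E(-9, -5) - 79)/8688 = (100 + 0)/22026 + (92*(-2) - 79)/8688 = 100*(1/22026) + (-184 - 79)*(1/8688) = 50/11013 - 263*1/8688 = 50/11013 - 263/8688 = -820673/31893648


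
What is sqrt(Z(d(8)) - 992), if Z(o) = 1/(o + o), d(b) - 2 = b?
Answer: I*sqrt(99195)/10 ≈ 31.495*I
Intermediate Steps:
d(b) = 2 + b
Z(o) = 1/(2*o)
sqrt(Z(d(8)) - 992) = sqrt(1/(2*(2 + 8)) - 992) = sqrt((1/2)/10 - 992) = sqrt((1/2)*(1/10) - 992) = sqrt(1/20 - 992) = sqrt(-19839/20) = I*sqrt(99195)/10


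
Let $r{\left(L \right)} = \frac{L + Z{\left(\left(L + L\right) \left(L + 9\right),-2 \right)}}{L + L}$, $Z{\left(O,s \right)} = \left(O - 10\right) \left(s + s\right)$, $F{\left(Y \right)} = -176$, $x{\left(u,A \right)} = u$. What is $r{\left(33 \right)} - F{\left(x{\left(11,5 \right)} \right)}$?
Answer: $\frac{601}{66} \approx 9.1061$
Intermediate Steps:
$Z{\left(O,s \right)} = 2 s \left(-10 + O\right)$ ($Z{\left(O,s \right)} = \left(-10 + O\right) 2 s = 2 s \left(-10 + O\right)$)
$r{\left(L \right)} = \frac{40 + L - 8 L \left(9 + L\right)}{2 L}$ ($r{\left(L \right)} = \frac{L + 2 \left(-2\right) \left(-10 + \left(L + L\right) \left(L + 9\right)\right)}{L + L} = \frac{L + 2 \left(-2\right) \left(-10 + 2 L \left(9 + L\right)\right)}{2 L} = \left(L + 2 \left(-2\right) \left(-10 + 2 L \left(9 + L\right)\right)\right) \frac{1}{2 L} = \left(L - \left(-40 + 8 L \left(9 + L\right)\right)\right) \frac{1}{2 L} = \left(40 + L - 8 L \left(9 + L\right)\right) \frac{1}{2 L} = \frac{40 + L - 8 L \left(9 + L\right)}{2 L}$)
$r{\left(33 \right)} - F{\left(x{\left(11,5 \right)} \right)} = \left(- \frac{71}{2} - 132 + \frac{20}{33}\right) - -176 = \left(- \frac{71}{2} - 132 + 20 \cdot \frac{1}{33}\right) + 176 = \left(- \frac{71}{2} - 132 + \frac{20}{33}\right) + 176 = - \frac{11015}{66} + 176 = \frac{601}{66}$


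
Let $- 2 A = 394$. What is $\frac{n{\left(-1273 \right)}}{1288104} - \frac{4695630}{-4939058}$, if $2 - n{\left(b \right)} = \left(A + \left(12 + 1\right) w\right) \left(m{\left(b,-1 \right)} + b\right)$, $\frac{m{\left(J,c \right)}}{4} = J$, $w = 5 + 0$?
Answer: $\frac{474692978299}{1590505091508} \approx 0.29845$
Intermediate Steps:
$A = -197$ ($A = \left(- \frac{1}{2}\right) 394 = -197$)
$w = 5$
$m{\left(J,c \right)} = 4 J$
$n{\left(b \right)} = 2 + 660 b$ ($n{\left(b \right)} = 2 - \left(-197 + \left(12 + 1\right) 5\right) \left(4 b + b\right) = 2 - \left(-197 + 13 \cdot 5\right) 5 b = 2 - \left(-197 + 65\right) 5 b = 2 - - 132 \cdot 5 b = 2 - - 660 b = 2 + 660 b$)
$\frac{n{\left(-1273 \right)}}{1288104} - \frac{4695630}{-4939058} = \frac{2 + 660 \left(-1273\right)}{1288104} - \frac{4695630}{-4939058} = \left(2 - 840180\right) \frac{1}{1288104} - - \frac{2347815}{2469529} = \left(-840178\right) \frac{1}{1288104} + \frac{2347815}{2469529} = - \frac{420089}{644052} + \frac{2347815}{2469529} = \frac{474692978299}{1590505091508}$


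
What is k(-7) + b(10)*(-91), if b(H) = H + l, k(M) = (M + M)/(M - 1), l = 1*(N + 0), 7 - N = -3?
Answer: -7273/4 ≈ -1818.3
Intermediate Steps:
N = 10 (N = 7 - 1*(-3) = 7 + 3 = 10)
l = 10 (l = 1*(10 + 0) = 1*10 = 10)
k(M) = 2*M/(-1 + M) (k(M) = (2*M)/(-1 + M) = 2*M/(-1 + M))
b(H) = 10 + H (b(H) = H + 10 = 10 + H)
k(-7) + b(10)*(-91) = 2*(-7)/(-1 - 7) + (10 + 10)*(-91) = 2*(-7)/(-8) + 20*(-91) = 2*(-7)*(-⅛) - 1820 = 7/4 - 1820 = -7273/4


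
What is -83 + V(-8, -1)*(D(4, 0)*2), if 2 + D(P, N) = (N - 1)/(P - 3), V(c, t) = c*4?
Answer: 109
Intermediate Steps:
V(c, t) = 4*c
D(P, N) = -2 + (-1 + N)/(-3 + P) (D(P, N) = -2 + (N - 1)/(P - 3) = -2 + (-1 + N)/(-3 + P))
-83 + V(-8, -1)*(D(4, 0)*2) = -83 + (4*(-8))*(((5 + 0 - 2*4)/(-3 + 4))*2) = -83 - 32*(5 + 0 - 8)/1*2 = -83 - 32*1*(-3)*2 = -83 - (-96)*2 = -83 - 32*(-6) = -83 + 192 = 109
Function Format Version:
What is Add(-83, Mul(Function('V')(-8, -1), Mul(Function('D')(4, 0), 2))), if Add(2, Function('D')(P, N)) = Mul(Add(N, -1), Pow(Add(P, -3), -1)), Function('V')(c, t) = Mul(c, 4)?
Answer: 109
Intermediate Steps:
Function('V')(c, t) = Mul(4, c)
Function('D')(P, N) = Add(-2, Mul(Pow(Add(-3, P), -1), Add(-1, N))) (Function('D')(P, N) = Add(-2, Mul(Add(N, -1), Pow(Add(P, -3), -1))) = Add(-2, Mul(Add(-1, N), Pow(Add(-3, P), -1))) = Add(-2, Mul(Pow(Add(-3, P), -1), Add(-1, N))))
Add(-83, Mul(Function('V')(-8, -1), Mul(Function('D')(4, 0), 2))) = Add(-83, Mul(Mul(4, -8), Mul(Mul(Pow(Add(-3, 4), -1), Add(5, 0, Mul(-2, 4))), 2))) = Add(-83, Mul(-32, Mul(Mul(Pow(1, -1), Add(5, 0, -8)), 2))) = Add(-83, Mul(-32, Mul(Mul(1, -3), 2))) = Add(-83, Mul(-32, Mul(-3, 2))) = Add(-83, Mul(-32, -6)) = Add(-83, 192) = 109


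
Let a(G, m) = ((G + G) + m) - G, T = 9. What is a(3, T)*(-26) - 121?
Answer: -433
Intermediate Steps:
a(G, m) = G + m (a(G, m) = (2*G + m) - G = (m + 2*G) - G = G + m)
a(3, T)*(-26) - 121 = (3 + 9)*(-26) - 121 = 12*(-26) - 121 = -312 - 121 = -433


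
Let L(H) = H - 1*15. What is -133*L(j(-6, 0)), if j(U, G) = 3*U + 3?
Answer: 3990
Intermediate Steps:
j(U, G) = 3 + 3*U
L(H) = -15 + H (L(H) = H - 15 = -15 + H)
-133*L(j(-6, 0)) = -133*(-15 + (3 + 3*(-6))) = -133*(-15 + (3 - 18)) = -133*(-15 - 15) = -133*(-30) = 3990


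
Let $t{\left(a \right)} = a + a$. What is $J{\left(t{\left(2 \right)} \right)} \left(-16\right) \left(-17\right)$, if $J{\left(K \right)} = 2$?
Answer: $544$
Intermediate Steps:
$t{\left(a \right)} = 2 a$
$J{\left(t{\left(2 \right)} \right)} \left(-16\right) \left(-17\right) = 2 \left(-16\right) \left(-17\right) = \left(-32\right) \left(-17\right) = 544$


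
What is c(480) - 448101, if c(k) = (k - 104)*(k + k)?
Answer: -87141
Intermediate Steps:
c(k) = 2*k*(-104 + k) (c(k) = (-104 + k)*(2*k) = 2*k*(-104 + k))
c(480) - 448101 = 2*480*(-104 + 480) - 448101 = 2*480*376 - 448101 = 360960 - 448101 = -87141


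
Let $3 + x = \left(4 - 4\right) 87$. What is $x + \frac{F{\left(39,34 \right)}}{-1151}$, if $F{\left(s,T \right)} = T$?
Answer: $- \frac{3487}{1151} \approx -3.0295$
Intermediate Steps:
$x = -3$ ($x = -3 + \left(4 - 4\right) 87 = -3 + 0 \cdot 87 = -3 + 0 = -3$)
$x + \frac{F{\left(39,34 \right)}}{-1151} = -3 + \frac{34}{-1151} = -3 + 34 \left(- \frac{1}{1151}\right) = -3 - \frac{34}{1151} = - \frac{3487}{1151}$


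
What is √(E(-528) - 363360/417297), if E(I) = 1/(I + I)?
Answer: I*√1175492272751346/36722136 ≈ 0.93365*I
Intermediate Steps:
E(I) = 1/(2*I)
√(E(-528) - 363360/417297) = √((½)/(-528) - 363360/417297) = √((½)*(-1/528) - 363360*1/417297) = √(-1/1056 - 121120/139099) = √(-128041819/146888544) = I*√1175492272751346/36722136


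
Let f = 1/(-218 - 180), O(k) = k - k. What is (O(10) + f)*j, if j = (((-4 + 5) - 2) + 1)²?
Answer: 0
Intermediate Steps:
O(k) = 0
f = -1/398 (f = 1/(-398) = -1/398 ≈ -0.0025126)
j = 0 (j = ((1 - 2) + 1)² = (-1 + 1)² = 0² = 0)
(O(10) + f)*j = (0 - 1/398)*0 = -1/398*0 = 0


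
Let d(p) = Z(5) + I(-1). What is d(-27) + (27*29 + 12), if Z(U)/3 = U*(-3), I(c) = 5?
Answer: 755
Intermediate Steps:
Z(U) = -9*U (Z(U) = 3*(U*(-3)) = 3*(-3*U) = -9*U)
d(p) = -40 (d(p) = -9*5 + 5 = -45 + 5 = -40)
d(-27) + (27*29 + 12) = -40 + (27*29 + 12) = -40 + (783 + 12) = -40 + 795 = 755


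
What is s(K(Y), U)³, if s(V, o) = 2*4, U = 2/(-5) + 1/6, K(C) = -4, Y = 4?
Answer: 512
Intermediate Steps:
U = -7/30 (U = 2*(-⅕) + 1*(⅙) = -⅖ + ⅙ = -7/30 ≈ -0.23333)
s(V, o) = 8
s(K(Y), U)³ = 8³ = 512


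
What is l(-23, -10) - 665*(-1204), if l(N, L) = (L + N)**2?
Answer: 801749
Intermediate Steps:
l(-23, -10) - 665*(-1204) = (-10 - 23)**2 - 665*(-1204) = (-33)**2 + 800660 = 1089 + 800660 = 801749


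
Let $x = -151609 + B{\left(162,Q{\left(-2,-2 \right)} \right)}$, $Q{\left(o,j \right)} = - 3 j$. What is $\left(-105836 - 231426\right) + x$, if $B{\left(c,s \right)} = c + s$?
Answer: $-488703$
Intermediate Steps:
$x = -151441$ ($x = -151609 + \left(162 - -6\right) = -151609 + \left(162 + 6\right) = -151609 + 168 = -151441$)
$\left(-105836 - 231426\right) + x = \left(-105836 - 231426\right) - 151441 = -337262 - 151441 = -488703$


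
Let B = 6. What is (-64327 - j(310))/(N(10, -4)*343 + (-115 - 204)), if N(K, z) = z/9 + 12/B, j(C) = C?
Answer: -581733/1931 ≈ -301.26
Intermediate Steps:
N(K, z) = 2 + z/9 (N(K, z) = z/9 + 12/6 = z*(1/9) + 12*(1/6) = z/9 + 2 = 2 + z/9)
(-64327 - j(310))/(N(10, -4)*343 + (-115 - 204)) = (-64327 - 1*310)/((2 + (1/9)*(-4))*343 + (-115 - 204)) = (-64327 - 310)/((2 - 4/9)*343 - 319) = -64637/((14/9)*343 - 319) = -64637/(4802/9 - 319) = -64637/1931/9 = -64637*9/1931 = -581733/1931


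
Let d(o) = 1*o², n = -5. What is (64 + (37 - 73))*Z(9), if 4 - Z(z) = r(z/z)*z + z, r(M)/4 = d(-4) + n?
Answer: -11228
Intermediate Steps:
d(o) = o²
r(M) = 44 (r(M) = 4*((-4)² - 5) = 4*(16 - 5) = 4*11 = 44)
Z(z) = 4 - 45*z (Z(z) = 4 - (44*z + z) = 4 - 45*z)
(64 + (37 - 73))*Z(9) = (64 + (37 - 73))*(4 - 45*9) = (64 - 36)*(4 - 405) = 28*(-401) = -11228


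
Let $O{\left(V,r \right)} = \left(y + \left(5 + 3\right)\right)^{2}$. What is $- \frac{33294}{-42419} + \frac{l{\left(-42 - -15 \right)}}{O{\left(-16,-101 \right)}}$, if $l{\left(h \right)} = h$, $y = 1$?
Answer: $\frac{57463}{127257} \approx 0.45155$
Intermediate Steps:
$O{\left(V,r \right)} = 81$ ($O{\left(V,r \right)} = \left(1 + \left(5 + 3\right)\right)^{2} = \left(1 + 8\right)^{2} = 9^{2} = 81$)
$- \frac{33294}{-42419} + \frac{l{\left(-42 - -15 \right)}}{O{\left(-16,-101 \right)}} = - \frac{33294}{-42419} + \frac{-42 - -15}{81} = \left(-33294\right) \left(- \frac{1}{42419}\right) + \left(-42 + 15\right) \frac{1}{81} = \frac{33294}{42419} - \frac{1}{3} = \frac{57463}{127257}$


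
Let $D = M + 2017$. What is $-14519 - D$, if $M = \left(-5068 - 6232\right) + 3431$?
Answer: $-8667$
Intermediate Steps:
$M = -7869$ ($M = -11300 + 3431 = -7869$)
$D = -5852$ ($D = -7869 + 2017 = -5852$)
$-14519 - D = -14519 - -5852 = -14519 + 5852 = -8667$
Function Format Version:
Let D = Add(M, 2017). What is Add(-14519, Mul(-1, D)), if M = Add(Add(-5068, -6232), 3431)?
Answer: -8667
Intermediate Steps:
M = -7869 (M = Add(-11300, 3431) = -7869)
D = -5852 (D = Add(-7869, 2017) = -5852)
Add(-14519, Mul(-1, D)) = Add(-14519, Mul(-1, -5852)) = Add(-14519, 5852) = -8667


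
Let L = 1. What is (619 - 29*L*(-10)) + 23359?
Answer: 24268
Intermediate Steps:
(619 - 29*L*(-10)) + 23359 = (619 - 29*1*(-10)) + 23359 = (619 - 29*(-10)) + 23359 = (619 + 290) + 23359 = 909 + 23359 = 24268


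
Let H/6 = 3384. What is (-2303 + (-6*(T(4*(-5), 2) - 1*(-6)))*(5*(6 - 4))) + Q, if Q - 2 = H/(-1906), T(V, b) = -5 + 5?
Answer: -2546085/953 ≈ -2671.7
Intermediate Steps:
T(V, b) = 0
H = 20304 (H = 6*3384 = 20304)
Q = -8246/953 (Q = 2 + 20304/(-1906) = 2 + 20304*(-1/1906) = 2 - 10152/953 = -8246/953 ≈ -8.6527)
(-2303 + (-6*(T(4*(-5), 2) - 1*(-6)))*(5*(6 - 4))) + Q = (-2303 + (-6*(0 - 1*(-6)))*(5*(6 - 4))) - 8246/953 = (-2303 + (-6*(0 + 6))*(5*2)) - 8246/953 = (-2303 - 6*6*10) - 8246/953 = (-2303 - 36*10) - 8246/953 = (-2303 - 360) - 8246/953 = -2663 - 8246/953 = -2546085/953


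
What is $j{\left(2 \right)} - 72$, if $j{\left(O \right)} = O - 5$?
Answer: $-75$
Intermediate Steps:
$j{\left(O \right)} = -5 + O$
$j{\left(2 \right)} - 72 = \left(-5 + 2\right) - 72 = -3 - 72 = -75$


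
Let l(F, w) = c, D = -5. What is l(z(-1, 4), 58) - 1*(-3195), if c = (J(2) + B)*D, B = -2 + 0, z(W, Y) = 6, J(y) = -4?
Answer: 3225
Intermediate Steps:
B = -2
c = 30 (c = (-4 - 2)*(-5) = -6*(-5) = 30)
l(F, w) = 30
l(z(-1, 4), 58) - 1*(-3195) = 30 - 1*(-3195) = 30 + 3195 = 3225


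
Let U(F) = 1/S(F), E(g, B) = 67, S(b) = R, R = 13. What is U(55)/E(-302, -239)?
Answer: 1/871 ≈ 0.0011481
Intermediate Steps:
S(b) = 13
U(F) = 1/13
U(55)/E(-302, -239) = (1/13)/67 = (1/13)*(1/67) = 1/871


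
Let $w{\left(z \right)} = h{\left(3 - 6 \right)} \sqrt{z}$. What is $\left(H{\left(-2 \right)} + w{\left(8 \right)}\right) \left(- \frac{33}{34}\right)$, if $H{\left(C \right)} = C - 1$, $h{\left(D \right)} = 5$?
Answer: $\frac{99}{34} - \frac{165 \sqrt{2}}{17} \approx -10.814$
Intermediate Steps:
$H{\left(C \right)} = -1 + C$ ($H{\left(C \right)} = C - 1 = -1 + C$)
$w{\left(z \right)} = 5 \sqrt{z}$
$\left(H{\left(-2 \right)} + w{\left(8 \right)}\right) \left(- \frac{33}{34}\right) = \left(\left(-1 - 2\right) + 5 \sqrt{8}\right) \left(- \frac{33}{34}\right) = \left(-3 + 5 \cdot 2 \sqrt{2}\right) \left(\left(-33\right) \frac{1}{34}\right) = \left(-3 + 10 \sqrt{2}\right) \left(- \frac{33}{34}\right) = \frac{99}{34} - \frac{165 \sqrt{2}}{17}$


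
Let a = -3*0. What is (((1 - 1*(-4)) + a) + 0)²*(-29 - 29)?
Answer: -1450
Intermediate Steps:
a = 0
(((1 - 1*(-4)) + a) + 0)²*(-29 - 29) = (((1 - 1*(-4)) + 0) + 0)²*(-29 - 29) = (((1 + 4) + 0) + 0)²*(-58) = ((5 + 0) + 0)²*(-58) = (5 + 0)²*(-58) = 5²*(-58) = 25*(-58) = -1450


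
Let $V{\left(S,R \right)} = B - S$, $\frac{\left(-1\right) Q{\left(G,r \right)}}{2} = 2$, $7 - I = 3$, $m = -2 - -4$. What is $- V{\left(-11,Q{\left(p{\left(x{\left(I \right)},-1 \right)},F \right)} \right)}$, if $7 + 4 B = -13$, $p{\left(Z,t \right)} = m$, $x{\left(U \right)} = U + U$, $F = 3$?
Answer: $-6$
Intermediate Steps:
$m = 2$ ($m = -2 + 4 = 2$)
$I = 4$ ($I = 7 - 3 = 4$)
$x{\left(U \right)} = 2 U$
$p{\left(Z,t \right)} = 2$
$B = -5$ ($B = - \frac{7}{4} + \frac{1}{4} \left(-13\right) = - \frac{7}{4} - \frac{13}{4} = -5$)
$Q{\left(G,r \right)} = -4$ ($Q{\left(G,r \right)} = \left(-2\right) 2 = -4$)
$V{\left(S,R \right)} = -5 - S$
$- V{\left(-11,Q{\left(p{\left(x{\left(I \right)},-1 \right)},F \right)} \right)} = - (-5 - -11) = - (-5 + 11) = \left(-1\right) 6 = -6$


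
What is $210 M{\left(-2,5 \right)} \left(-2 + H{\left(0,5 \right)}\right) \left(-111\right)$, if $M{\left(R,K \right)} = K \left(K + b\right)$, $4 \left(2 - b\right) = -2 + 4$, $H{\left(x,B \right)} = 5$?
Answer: $-2272725$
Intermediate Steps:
$b = \frac{3}{2}$ ($b = 2 - \frac{-2 + 4}{4} = 2 - \frac{1}{2} = \frac{3}{2} \approx 1.5$)
$M{\left(R,K \right)} = K \left(\frac{3}{2} + K\right)$ ($M{\left(R,K \right)} = K \left(K + \frac{3}{2}\right) = K \left(\frac{3}{2} + K\right)$)
$210 M{\left(-2,5 \right)} \left(-2 + H{\left(0,5 \right)}\right) \left(-111\right) = 210 \cdot \frac{1}{2} \cdot 5 \left(3 + 2 \cdot 5\right) \left(-2 + 5\right) \left(-111\right) = 210 \cdot \frac{1}{2} \cdot 5 \left(3 + 10\right) 3 \left(-111\right) = 210 \cdot \frac{1}{2} \cdot 5 \cdot 13 \cdot 3 \left(-111\right) = 210 \cdot \frac{65}{2} \cdot 3 \left(-111\right) = 210 \cdot \frac{195}{2} \left(-111\right) = 20475 \left(-111\right) = -2272725$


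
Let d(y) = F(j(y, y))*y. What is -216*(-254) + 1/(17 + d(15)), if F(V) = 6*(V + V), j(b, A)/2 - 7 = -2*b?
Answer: 453341231/8263 ≈ 54864.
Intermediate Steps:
j(b, A) = 14 - 4*b (j(b, A) = 14 + 2*(-2*b) = 14 - 4*b)
F(V) = 12*V (F(V) = 6*(2*V) = 12*V)
d(y) = y*(168 - 48*y) (d(y) = (12*(14 - 4*y))*y = (168 - 48*y)*y = y*(168 - 48*y))
-216*(-254) + 1/(17 + d(15)) = -216*(-254) + 1/(17 + 24*15*(7 - 2*15)) = 54864 + 1/(17 + 24*15*(7 - 30)) = 54864 + 1/(17 + 24*15*(-23)) = 54864 + 1/(17 - 8280) = 54864 + 1/(-8263) = 54864 - 1/8263 = 453341231/8263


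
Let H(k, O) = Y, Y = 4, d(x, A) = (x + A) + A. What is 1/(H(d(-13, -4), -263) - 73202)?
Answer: -1/73198 ≈ -1.3662e-5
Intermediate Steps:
d(x, A) = x + 2*A (d(x, A) = (A + x) + A = x + 2*A)
H(k, O) = 4
1/(H(d(-13, -4), -263) - 73202) = 1/(4 - 73202) = 1/(-73198) = -1/73198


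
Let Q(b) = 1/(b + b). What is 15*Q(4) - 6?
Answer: -33/8 ≈ -4.1250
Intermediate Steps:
Q(b) = 1/(2*b)
15*Q(4) - 6 = 15*((1/2)/4) - 6 = 15*((1/2)*(1/4)) - 6 = 15*(1/8) - 6 = 15/8 - 6 = -33/8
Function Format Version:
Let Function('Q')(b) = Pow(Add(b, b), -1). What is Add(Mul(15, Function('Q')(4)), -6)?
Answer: Rational(-33, 8) ≈ -4.1250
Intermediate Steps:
Function('Q')(b) = Mul(Rational(1, 2), Pow(b, -1)) (Function('Q')(b) = Pow(Mul(2, b), -1) = Mul(Rational(1, 2), Pow(b, -1)))
Add(Mul(15, Function('Q')(4)), -6) = Add(Mul(15, Mul(Rational(1, 2), Pow(4, -1))), -6) = Add(Mul(15, Mul(Rational(1, 2), Rational(1, 4))), -6) = Add(Mul(15, Rational(1, 8)), -6) = Add(Rational(15, 8), -6) = Rational(-33, 8)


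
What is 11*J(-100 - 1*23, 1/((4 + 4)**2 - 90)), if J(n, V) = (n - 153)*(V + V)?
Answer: 3036/13 ≈ 233.54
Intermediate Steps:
J(n, V) = 2*V*(-153 + n) (J(n, V) = (-153 + n)*(2*V) = 2*V*(-153 + n))
11*J(-100 - 1*23, 1/((4 + 4)**2 - 90)) = 11*(2*(-153 + (-100 - 1*23))/((4 + 4)**2 - 90)) = 11*(2*(-153 + (-100 - 23))/(8**2 - 90)) = 11*(2*(-153 - 123)/(64 - 90)) = 11*(2*(-276)/(-26)) = 11*(2*(-1/26)*(-276)) = 11*(276/13) = 3036/13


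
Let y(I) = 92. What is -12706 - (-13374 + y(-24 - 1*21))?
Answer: 576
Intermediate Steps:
-12706 - (-13374 + y(-24 - 1*21)) = -12706 - (-13374 + 92) = -12706 - 1*(-13282) = -12706 + 13282 = 576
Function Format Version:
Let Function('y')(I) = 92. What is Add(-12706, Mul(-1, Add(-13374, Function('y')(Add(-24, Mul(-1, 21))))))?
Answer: 576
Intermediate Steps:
Add(-12706, Mul(-1, Add(-13374, Function('y')(Add(-24, Mul(-1, 21)))))) = Add(-12706, Mul(-1, Add(-13374, 92))) = Add(-12706, Mul(-1, -13282)) = Add(-12706, 13282) = 576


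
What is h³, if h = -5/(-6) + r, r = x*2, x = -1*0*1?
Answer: 125/216 ≈ 0.57870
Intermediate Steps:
x = 0 (x = 0*1 = 0)
r = 0 (r = 0*2 = 0)
h = ⅚ (h = -5/(-6) + 0 = -5*(-⅙) + 0 = ⅚ + 0 = ⅚ ≈ 0.83333)
h³ = (⅚)³ = 125/216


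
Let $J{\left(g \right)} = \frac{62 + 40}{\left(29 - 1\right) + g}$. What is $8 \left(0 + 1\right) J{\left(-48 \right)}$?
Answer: $- \frac{204}{5} \approx -40.8$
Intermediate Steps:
$J{\left(g \right)} = \frac{102}{28 + g}$
$8 \left(0 + 1\right) J{\left(-48 \right)} = 8 \left(0 + 1\right) \frac{102}{28 - 48} = 8 \cdot 1 \frac{102}{-20} = 8 \cdot 102 \left(- \frac{1}{20}\right) = 8 \left(- \frac{51}{10}\right) = - \frac{204}{5}$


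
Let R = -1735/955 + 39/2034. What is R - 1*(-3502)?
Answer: 453269213/129498 ≈ 3500.2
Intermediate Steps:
R = -232783/129498 (R = -1735*1/955 + 39*(1/2034) = -347/191 + 13/678 = -232783/129498 ≈ -1.7976)
R - 1*(-3502) = -232783/129498 - 1*(-3502) = -232783/129498 + 3502 = 453269213/129498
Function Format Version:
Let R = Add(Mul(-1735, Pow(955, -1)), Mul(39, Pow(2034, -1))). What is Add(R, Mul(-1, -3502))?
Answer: Rational(453269213, 129498) ≈ 3500.2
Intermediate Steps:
R = Rational(-232783, 129498) (R = Add(Mul(-1735, Rational(1, 955)), Mul(39, Rational(1, 2034))) = Add(Rational(-347, 191), Rational(13, 678)) = Rational(-232783, 129498) ≈ -1.7976)
Add(R, Mul(-1, -3502)) = Add(Rational(-232783, 129498), Mul(-1, -3502)) = Add(Rational(-232783, 129498), 3502) = Rational(453269213, 129498)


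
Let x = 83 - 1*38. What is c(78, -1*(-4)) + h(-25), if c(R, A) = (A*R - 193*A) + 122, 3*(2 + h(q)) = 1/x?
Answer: -45899/135 ≈ -339.99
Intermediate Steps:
x = 45 (x = 83 - 38 = 45)
h(q) = -269/135 (h(q) = -2 + (⅓)/45 = -2 + (⅓)*(1/45) = -2 + 1/135 = -269/135)
c(R, A) = 122 - 193*A + A*R (c(R, A) = (-193*A + A*R) + 122 = 122 - 193*A + A*R)
c(78, -1*(-4)) + h(-25) = (122 - (-193)*(-4) - 1*(-4)*78) - 269/135 = (122 - 193*4 + 4*78) - 269/135 = (122 - 772 + 312) - 269/135 = -338 - 269/135 = -45899/135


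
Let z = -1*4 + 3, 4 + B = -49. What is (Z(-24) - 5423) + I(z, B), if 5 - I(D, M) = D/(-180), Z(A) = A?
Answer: -979561/180 ≈ -5442.0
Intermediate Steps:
B = -53 (B = -4 - 49 = -53)
z = -1 (z = -4 + 3 = -1)
I(D, M) = 5 + D/180 (I(D, M) = 5 - D/(-180) = 5 - D*(-1)/180 = 5 - (-1)*D/180 = 5 + D/180)
(Z(-24) - 5423) + I(z, B) = (-24 - 5423) + (5 + (1/180)*(-1)) = -5447 + (5 - 1/180) = -5447 + 899/180 = -979561/180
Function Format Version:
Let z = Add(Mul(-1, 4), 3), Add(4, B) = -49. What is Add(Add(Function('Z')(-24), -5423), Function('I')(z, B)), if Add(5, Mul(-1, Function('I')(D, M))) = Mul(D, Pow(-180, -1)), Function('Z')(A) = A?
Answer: Rational(-979561, 180) ≈ -5442.0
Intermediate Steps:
B = -53 (B = Add(-4, -49) = -53)
z = -1 (z = Add(-4, 3) = -1)
Function('I')(D, M) = Add(5, Mul(Rational(1, 180), D)) (Function('I')(D, M) = Add(5, Mul(-1, Mul(D, Pow(-180, -1)))) = Add(5, Mul(-1, Mul(D, Rational(-1, 180)))) = Add(5, Mul(-1, Mul(Rational(-1, 180), D))) = Add(5, Mul(Rational(1, 180), D)))
Add(Add(Function('Z')(-24), -5423), Function('I')(z, B)) = Add(Add(-24, -5423), Add(5, Mul(Rational(1, 180), -1))) = Add(-5447, Add(5, Rational(-1, 180))) = Add(-5447, Rational(899, 180)) = Rational(-979561, 180)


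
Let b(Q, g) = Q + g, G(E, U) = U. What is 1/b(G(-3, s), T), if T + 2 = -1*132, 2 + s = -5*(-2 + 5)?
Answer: -1/151 ≈ -0.0066225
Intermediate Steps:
s = -17 (s = -2 - 5*(-2 + 5) = -2 - 5*3 = -2 - 15 = -17)
T = -134 (T = -2 - 1*132 = -2 - 132 = -134)
1/b(G(-3, s), T) = 1/(-17 - 134) = 1/(-151) = -1/151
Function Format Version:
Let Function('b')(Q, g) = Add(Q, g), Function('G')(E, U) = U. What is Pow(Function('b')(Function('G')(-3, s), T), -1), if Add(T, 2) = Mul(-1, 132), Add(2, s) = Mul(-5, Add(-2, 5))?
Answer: Rational(-1, 151) ≈ -0.0066225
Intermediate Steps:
s = -17 (s = Add(-2, Mul(-5, Add(-2, 5))) = Add(-2, Mul(-5, 3)) = Add(-2, -15) = -17)
T = -134 (T = Add(-2, Mul(-1, 132)) = Add(-2, -132) = -134)
Pow(Function('b')(Function('G')(-3, s), T), -1) = Pow(Add(-17, -134), -1) = Pow(-151, -1) = Rational(-1, 151)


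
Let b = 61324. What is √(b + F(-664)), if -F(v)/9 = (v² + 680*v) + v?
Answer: 26*√241 ≈ 403.63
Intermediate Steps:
F(v) = -6129*v - 9*v² (F(v) = -9*((v² + 680*v) + v) = -9*(v² + 681*v) = -6129*v - 9*v²)
√(b + F(-664)) = √(61324 - 9*(-664)*(681 - 664)) = √(61324 - 9*(-664)*17) = √(61324 + 101592) = √162916 = 26*√241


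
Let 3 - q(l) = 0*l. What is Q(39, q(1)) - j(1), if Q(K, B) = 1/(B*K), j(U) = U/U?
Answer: -116/117 ≈ -0.99145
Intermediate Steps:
j(U) = 1
q(l) = 3 (q(l) = 3 - 0*l = 3 - 1*0 = 3 + 0 = 3)
Q(K, B) = 1/(B*K)
Q(39, q(1)) - j(1) = 1/(3*39) - 1*1 = (⅓)*(1/39) - 1 = 1/117 - 1 = -116/117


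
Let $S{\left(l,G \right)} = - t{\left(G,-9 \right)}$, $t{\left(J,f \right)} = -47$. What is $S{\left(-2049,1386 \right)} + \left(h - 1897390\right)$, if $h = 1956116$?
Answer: $58773$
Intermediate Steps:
$S{\left(l,G \right)} = 47$ ($S{\left(l,G \right)} = \left(-1\right) \left(-47\right) = 47$)
$S{\left(-2049,1386 \right)} + \left(h - 1897390\right) = 47 + \left(1956116 - 1897390\right) = 47 + 58726 = 58773$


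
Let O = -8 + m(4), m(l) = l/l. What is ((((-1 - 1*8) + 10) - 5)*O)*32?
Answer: 896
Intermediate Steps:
m(l) = 1
O = -7 (O = -8 + 1 = -7)
((((-1 - 1*8) + 10) - 5)*O)*32 = ((((-1 - 1*8) + 10) - 5)*(-7))*32 = ((((-1 - 8) + 10) - 5)*(-7))*32 = (((-9 + 10) - 5)*(-7))*32 = ((1 - 5)*(-7))*32 = -4*(-7)*32 = 28*32 = 896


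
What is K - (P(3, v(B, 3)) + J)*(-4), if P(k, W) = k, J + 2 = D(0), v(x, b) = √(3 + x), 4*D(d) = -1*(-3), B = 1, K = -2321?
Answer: -2314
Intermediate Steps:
D(d) = ¾ (D(d) = (-1*(-3))/4 = (¼)*3 = ¾)
J = -5/4 (J = -2 + ¾ = -5/4 ≈ -1.2500)
K - (P(3, v(B, 3)) + J)*(-4) = -2321 - (3 - 5/4)*(-4) = -2321 - 7*(-4)/4 = -2321 - 1*(-7) = -2321 + 7 = -2314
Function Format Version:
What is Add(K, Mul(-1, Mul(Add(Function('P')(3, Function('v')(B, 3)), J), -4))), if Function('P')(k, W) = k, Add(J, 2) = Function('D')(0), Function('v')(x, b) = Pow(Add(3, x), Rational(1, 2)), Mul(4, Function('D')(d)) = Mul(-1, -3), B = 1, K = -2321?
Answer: -2314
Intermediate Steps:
Function('D')(d) = Rational(3, 4) (Function('D')(d) = Mul(Rational(1, 4), Mul(-1, -3)) = Mul(Rational(1, 4), 3) = Rational(3, 4))
J = Rational(-5, 4) (J = Add(-2, Rational(3, 4)) = Rational(-5, 4) ≈ -1.2500)
Add(K, Mul(-1, Mul(Add(Function('P')(3, Function('v')(B, 3)), J), -4))) = Add(-2321, Mul(-1, Mul(Add(3, Rational(-5, 4)), -4))) = Add(-2321, Mul(-1, Mul(Rational(7, 4), -4))) = Add(-2321, Mul(-1, -7)) = Add(-2321, 7) = -2314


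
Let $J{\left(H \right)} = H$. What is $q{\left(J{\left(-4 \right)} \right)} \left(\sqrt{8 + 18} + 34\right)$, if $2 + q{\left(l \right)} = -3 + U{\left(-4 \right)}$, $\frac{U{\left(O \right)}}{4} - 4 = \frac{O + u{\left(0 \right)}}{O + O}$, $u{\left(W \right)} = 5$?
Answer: $357 + \frac{21 \sqrt{26}}{2} \approx 410.54$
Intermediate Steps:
$U{\left(O \right)} = 16 + \frac{2 \left(5 + O\right)}{O}$ ($U{\left(O \right)} = 16 + 4 \frac{O + 5}{O + O} = 16 + 4 \frac{5 + O}{2 O} = 16 + \frac{2 \left(5 + O\right)}{O}$)
$q{\left(l \right)} = \frac{21}{2}$ ($q{\left(l \right)} = -2 + \left(-3 + \left(18 + \frac{10}{-4}\right)\right) = -2 + \left(-3 + \left(18 + 10 \left(- \frac{1}{4}\right)\right)\right) = -2 + \left(-3 + \left(18 - \frac{5}{2}\right)\right) = -2 + \left(-3 + \frac{31}{2}\right) = -2 + \frac{25}{2} = \frac{21}{2}$)
$q{\left(J{\left(-4 \right)} \right)} \left(\sqrt{8 + 18} + 34\right) = \frac{21 \left(\sqrt{8 + 18} + 34\right)}{2} = \frac{21 \left(\sqrt{26} + 34\right)}{2} = \frac{21 \left(34 + \sqrt{26}\right)}{2} = 357 + \frac{21 \sqrt{26}}{2}$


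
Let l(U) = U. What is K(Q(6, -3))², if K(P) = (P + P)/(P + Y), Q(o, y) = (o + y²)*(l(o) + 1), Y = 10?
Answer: 1764/529 ≈ 3.3346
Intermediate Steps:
Q(o, y) = (1 + o)*(o + y²) (Q(o, y) = (o + y²)*(o + 1) = (o + y²)*(1 + o) = (1 + o)*(o + y²))
K(P) = 2*P/(10 + P) (K(P) = (P + P)/(P + 10) = (2*P)/(10 + P) = 2*P/(10 + P))
K(Q(6, -3))² = (2*(6 + 6² + (-3)² + 6*(-3)²)/(10 + (6 + 6² + (-3)² + 6*(-3)²)))² = (2*(6 + 36 + 9 + 6*9)/(10 + (6 + 36 + 9 + 6*9)))² = (2*(6 + 36 + 9 + 54)/(10 + (6 + 36 + 9 + 54)))² = (2*105/(10 + 105))² = (2*105/115)² = (2*105*(1/115))² = (42/23)² = 1764/529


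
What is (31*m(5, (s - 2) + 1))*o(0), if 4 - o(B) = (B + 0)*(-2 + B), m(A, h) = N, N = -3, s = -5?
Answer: -372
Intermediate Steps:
m(A, h) = -3
o(B) = 4 - B*(-2 + B) (o(B) = 4 - (B + 0)*(-2 + B) = 4 - B*(-2 + B))
(31*m(5, (s - 2) + 1))*o(0) = (31*(-3))*(4 - 1*0**2 + 2*0) = -93*(4 - 1*0 + 0) = -93*(4 + 0 + 0) = -93*4 = -372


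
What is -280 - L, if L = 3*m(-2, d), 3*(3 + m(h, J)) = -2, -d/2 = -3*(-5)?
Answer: -269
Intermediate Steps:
d = -30 (d = -(-6)*(-5) = -2*15 = -30)
m(h, J) = -11/3 (m(h, J) = -3 + (1/3)*(-2) = -3 - 2/3 = -11/3)
L = -11 (L = 3*(-11/3) = -11)
-280 - L = -280 - 1*(-11) = -280 + 11 = -269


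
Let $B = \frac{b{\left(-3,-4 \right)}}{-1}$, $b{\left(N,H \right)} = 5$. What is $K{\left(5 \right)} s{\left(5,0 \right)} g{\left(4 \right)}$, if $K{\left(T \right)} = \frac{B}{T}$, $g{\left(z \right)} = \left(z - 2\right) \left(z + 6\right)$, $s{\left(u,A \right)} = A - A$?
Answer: $0$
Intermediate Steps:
$s{\left(u,A \right)} = 0$
$g{\left(z \right)} = \left(-2 + z\right) \left(6 + z\right)$
$B = -5$ ($B = \frac{5}{-1} = 5 \left(-1\right) = -5$)
$K{\left(T \right)} = - \frac{5}{T}$
$K{\left(5 \right)} s{\left(5,0 \right)} g{\left(4 \right)} = - \frac{5}{5} \cdot 0 \left(-12 + 4^{2} + 4 \cdot 4\right) = \left(-5\right) \frac{1}{5} \cdot 0 \left(-12 + 16 + 16\right) = \left(-1\right) 0 \cdot 20 = 0 \cdot 20 = 0$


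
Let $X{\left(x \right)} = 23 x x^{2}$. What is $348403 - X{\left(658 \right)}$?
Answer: $-6552128773$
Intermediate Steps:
$X{\left(x \right)} = 23 x^{3}$
$348403 - X{\left(658 \right)} = 348403 - 23 \cdot 658^{3} = 348403 - 23 \cdot 284890312 = 348403 - 6552477176 = -6552128773$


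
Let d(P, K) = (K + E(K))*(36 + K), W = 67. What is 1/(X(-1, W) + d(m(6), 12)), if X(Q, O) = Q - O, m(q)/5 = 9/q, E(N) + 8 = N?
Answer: 1/700 ≈ 0.0014286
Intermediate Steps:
E(N) = -8 + N
m(q) = 45/q (m(q) = 5*(9/q) = 45/q)
d(P, K) = (-8 + 2*K)*(36 + K) (d(P, K) = (K + (-8 + K))*(36 + K) = (-8 + 2*K)*(36 + K))
1/(X(-1, W) + d(m(6), 12)) = 1/((-1 - 1*67) + (-288 + 2*12² + 64*12)) = 1/((-1 - 67) + (-288 + 2*144 + 768)) = 1/(-68 + (-288 + 288 + 768)) = 1/(-68 + 768) = 1/700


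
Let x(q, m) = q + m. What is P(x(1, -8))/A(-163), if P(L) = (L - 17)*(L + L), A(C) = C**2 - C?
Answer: 84/6683 ≈ 0.012569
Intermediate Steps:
x(q, m) = m + q
P(L) = 2*L*(-17 + L) (P(L) = (-17 + L)*(2*L) = 2*L*(-17 + L))
P(x(1, -8))/A(-163) = (2*(-8 + 1)*(-17 + (-8 + 1)))/((-163*(-1 - 163))) = (2*(-7)*(-17 - 7))/((-163*(-164))) = (2*(-7)*(-24))/26732 = 336*(1/26732) = 84/6683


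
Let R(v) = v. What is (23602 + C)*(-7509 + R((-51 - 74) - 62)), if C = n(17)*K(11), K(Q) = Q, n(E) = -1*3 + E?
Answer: -182826176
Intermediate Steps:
n(E) = -3 + E
C = 154 (C = (-3 + 17)*11 = 14*11 = 154)
(23602 + C)*(-7509 + R((-51 - 74) - 62)) = (23602 + 154)*(-7509 + ((-51 - 74) - 62)) = 23756*(-7509 + (-125 - 62)) = 23756*(-7509 - 187) = 23756*(-7696) = -182826176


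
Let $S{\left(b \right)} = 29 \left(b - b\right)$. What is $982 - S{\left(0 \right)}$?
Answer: $982$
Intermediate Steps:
$S{\left(b \right)} = 0$ ($S{\left(b \right)} = 29 \cdot 0 = 0$)
$982 - S{\left(0 \right)} = 982 - 0 = 982 + 0 = 982$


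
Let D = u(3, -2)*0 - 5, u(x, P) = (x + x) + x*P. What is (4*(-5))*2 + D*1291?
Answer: -6495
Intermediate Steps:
u(x, P) = 2*x + P*x
D = -5 (D = (3*(2 - 2))*0 - 5 = (3*0)*0 - 5 = 0*0 - 5 = 0 - 5 = -5)
(4*(-5))*2 + D*1291 = (4*(-5))*2 - 5*1291 = -20*2 - 6455 = -40 - 6455 = -6495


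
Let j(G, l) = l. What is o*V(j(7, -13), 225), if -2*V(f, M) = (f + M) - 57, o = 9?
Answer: -1395/2 ≈ -697.50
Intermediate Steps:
V(f, M) = 57/2 - M/2 - f/2 (V(f, M) = -((f + M) - 57)/2 = -((M + f) - 57)/2 = -(-57 + M + f)/2 = 57/2 - M/2 - f/2)
o*V(j(7, -13), 225) = 9*(57/2 - ½*225 - ½*(-13)) = 9*(57/2 - 225/2 + 13/2) = 9*(-155/2) = -1395/2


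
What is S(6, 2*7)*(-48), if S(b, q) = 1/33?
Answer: -16/11 ≈ -1.4545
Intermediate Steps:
S(b, q) = 1/33
S(6, 2*7)*(-48) = (1/33)*(-48) = -16/11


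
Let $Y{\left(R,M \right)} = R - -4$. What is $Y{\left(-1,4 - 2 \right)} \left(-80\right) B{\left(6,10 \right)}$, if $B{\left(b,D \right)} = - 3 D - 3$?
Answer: $7920$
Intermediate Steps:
$Y{\left(R,M \right)} = 4 + R$ ($Y{\left(R,M \right)} = R + 4 = 4 + R$)
$B{\left(b,D \right)} = -3 - 3 D$
$Y{\left(-1,4 - 2 \right)} \left(-80\right) B{\left(6,10 \right)} = \left(4 - 1\right) \left(-80\right) \left(-3 - 30\right) = 3 \left(-80\right) \left(-3 - 30\right) = \left(-240\right) \left(-33\right) = 7920$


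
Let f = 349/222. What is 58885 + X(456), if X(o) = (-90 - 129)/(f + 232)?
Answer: 3053315287/51853 ≈ 58884.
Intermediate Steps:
f = 349/222 (f = 349*(1/222) = 349/222 ≈ 1.5721)
X(o) = -48618/51853 (X(o) = (-90 - 129)/(349/222 + 232) = -219/51853/222 = -219*222/51853 = -48618/51853)
58885 + X(456) = 58885 - 48618/51853 = 3053315287/51853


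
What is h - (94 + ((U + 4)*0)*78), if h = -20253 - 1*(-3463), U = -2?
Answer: -16884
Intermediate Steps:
h = -16790 (h = -20253 + 3463 = -16790)
h - (94 + ((U + 4)*0)*78) = -16790 - (94 + ((-2 + 4)*0)*78) = -16790 - (94 + (2*0)*78) = -16790 - (94 + 0*78) = -16790 - (94 + 0) = -16790 - 1*94 = -16790 - 94 = -16884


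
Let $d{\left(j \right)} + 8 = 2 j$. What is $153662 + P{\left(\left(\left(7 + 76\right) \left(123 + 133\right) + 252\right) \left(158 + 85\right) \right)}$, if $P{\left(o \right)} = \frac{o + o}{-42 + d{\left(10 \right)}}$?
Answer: $-194638$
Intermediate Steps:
$d{\left(j \right)} = -8 + 2 j$
$P{\left(o \right)} = - \frac{o}{15}$ ($P{\left(o \right)} = \frac{o + o}{-42 + \left(-8 + 2 \cdot 10\right)} = \frac{2 o}{-42 + \left(-8 + 20\right)} = \frac{2 o}{-42 + 12} = \frac{2 o}{-30} = 2 o \left(- \frac{1}{30}\right) = - \frac{o}{15}$)
$153662 + P{\left(\left(\left(7 + 76\right) \left(123 + 133\right) + 252\right) \left(158 + 85\right) \right)} = 153662 - \frac{\left(\left(7 + 76\right) \left(123 + 133\right) + 252\right) \left(158 + 85\right)}{15} = 153662 - \frac{\left(83 \cdot 256 + 252\right) 243}{15} = 153662 - \frac{\left(21248 + 252\right) 243}{15} = 153662 - \frac{21500 \cdot 243}{15} = 153662 - 348300 = -194638$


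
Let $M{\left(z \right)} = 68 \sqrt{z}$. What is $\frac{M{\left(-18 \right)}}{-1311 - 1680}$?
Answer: $- \frac{68 i \sqrt{2}}{997} \approx - 0.096456 i$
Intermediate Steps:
$\frac{M{\left(-18 \right)}}{-1311 - 1680} = \frac{68 \sqrt{-18}}{-1311 - 1680} = \frac{68 \cdot 3 i \sqrt{2}}{-2991} = 204 i \sqrt{2} \left(- \frac{1}{2991}\right) = - \frac{68 i \sqrt{2}}{997}$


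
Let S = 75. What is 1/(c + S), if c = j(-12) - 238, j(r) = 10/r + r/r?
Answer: -6/977 ≈ -0.0061412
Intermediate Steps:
j(r) = 1 + 10/r (j(r) = 10/r + 1 = 1 + 10/r)
c = -1427/6 (c = (10 - 12)/(-12) - 238 = -1/12*(-2) - 238 = ⅙ - 238 = -1427/6 ≈ -237.83)
1/(c + S) = 1/(-1427/6 + 75) = 1/(-977/6) = -6/977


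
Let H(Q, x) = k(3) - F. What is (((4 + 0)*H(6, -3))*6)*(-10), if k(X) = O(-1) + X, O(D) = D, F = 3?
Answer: 240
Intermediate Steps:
k(X) = -1 + X
H(Q, x) = -1 (H(Q, x) = (-1 + 3) - 1*3 = 2 - 3 = -1)
(((4 + 0)*H(6, -3))*6)*(-10) = (((4 + 0)*(-1))*6)*(-10) = ((4*(-1))*6)*(-10) = -4*6*(-10) = -24*(-10) = 240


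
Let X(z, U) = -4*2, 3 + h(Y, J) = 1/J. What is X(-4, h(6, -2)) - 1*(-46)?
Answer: 38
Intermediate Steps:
h(Y, J) = -3 + 1/J
X(z, U) = -8
X(-4, h(6, -2)) - 1*(-46) = -8 - 1*(-46) = -8 + 46 = 38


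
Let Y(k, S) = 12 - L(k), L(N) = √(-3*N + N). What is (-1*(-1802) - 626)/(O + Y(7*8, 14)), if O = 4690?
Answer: 1382388/5527229 + 1176*I*√7/5527229 ≈ 0.2501 + 0.00056292*I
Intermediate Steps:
L(N) = √2*√(-N) (L(N) = √(-2*N) = √2*√(-N))
Y(k, S) = 12 - √2*√(-k)
(-1*(-1802) - 626)/(O + Y(7*8, 14)) = (-1*(-1802) - 626)/(4690 + (12 - √2*√(-7*8))) = (1802 - 626)/(4690 + (12 - √2*√(-1*56))) = 1176/(4690 + (12 - √2*√(-56))) = 1176/(4690 + (12 - √2*2*I*√14)) = 1176/(4690 + (12 - 4*I*√7)) = 1176/(4702 - 4*I*√7)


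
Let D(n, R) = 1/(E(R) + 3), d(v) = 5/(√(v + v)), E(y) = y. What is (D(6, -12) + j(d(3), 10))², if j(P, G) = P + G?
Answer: 16517/162 + 445*√6/27 ≈ 142.33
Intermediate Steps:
d(v) = 5*√2/(2*√v) (d(v) = 5/(√(2*v)) = 5/((√2*√v)) = 5*(√2/(2*√v)) = 5*√2/(2*√v))
D(n, R) = 1/(3 + R) (D(n, R) = 1/(R + 3) = 1/(3 + R))
j(P, G) = G + P
(D(6, -12) + j(d(3), 10))² = (1/(3 - 12) + (10 + 5*√2/(2*√3)))² = (1/(-9) + (10 + 5*√2*(√3/3)/2))² = (-⅑ + (10 + 5*√6/6))² = (89/9 + 5*√6/6)²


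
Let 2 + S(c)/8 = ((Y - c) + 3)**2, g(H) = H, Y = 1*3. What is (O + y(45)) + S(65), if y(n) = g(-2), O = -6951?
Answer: 20879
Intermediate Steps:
Y = 3
y(n) = -2
S(c) = -16 + 8*(6 - c)**2 (S(c) = -16 + 8*((3 - c) + 3)**2 = -16 + 8*(6 - c)**2)
(O + y(45)) + S(65) = (-6951 - 2) + (-16 + 8*(6 - 1*65)**2) = -6953 + (-16 + 8*(6 - 65)**2) = -6953 + (-16 + 8*(-59)**2) = -6953 + (-16 + 8*3481) = -6953 + (-16 + 27848) = -6953 + 27832 = 20879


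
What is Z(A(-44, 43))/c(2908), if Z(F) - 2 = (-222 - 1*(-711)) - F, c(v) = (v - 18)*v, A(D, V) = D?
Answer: 107/1680824 ≈ 6.3659e-5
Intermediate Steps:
c(v) = v*(-18 + v) (c(v) = (-18 + v)*v = v*(-18 + v))
Z(F) = 491 - F (Z(F) = 2 + ((-222 - 1*(-711)) - F) = 2 + ((-222 + 711) - F) = 2 + (489 - F) = 491 - F)
Z(A(-44, 43))/c(2908) = (491 - 1*(-44))/((2908*(-18 + 2908))) = (491 + 44)/((2908*2890)) = 535/8404120 = 535*(1/8404120) = 107/1680824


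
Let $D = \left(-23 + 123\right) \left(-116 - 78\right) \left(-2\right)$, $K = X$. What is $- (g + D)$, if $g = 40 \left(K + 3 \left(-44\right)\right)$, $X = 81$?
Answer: $-36760$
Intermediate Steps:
$K = 81$
$g = -2040$ ($g = 40 \left(81 + 3 \left(-44\right)\right) = 40 \left(81 - 132\right) = 40 \left(-51\right) = -2040$)
$D = 38800$ ($D = 100 \left(-194\right) \left(-2\right) = \left(-19400\right) \left(-2\right) = 38800$)
$- (g + D) = - (-2040 + 38800) = \left(-1\right) 36760 = -36760$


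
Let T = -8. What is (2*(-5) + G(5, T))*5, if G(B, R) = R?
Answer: -90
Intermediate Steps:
(2*(-5) + G(5, T))*5 = (2*(-5) - 8)*5 = (-10 - 8)*5 = -18*5 = -90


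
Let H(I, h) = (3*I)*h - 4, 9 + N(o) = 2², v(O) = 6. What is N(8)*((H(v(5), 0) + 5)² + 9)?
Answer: -50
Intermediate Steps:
N(o) = -5 (N(o) = -9 + 2² = -9 + 4 = -5)
H(I, h) = -4 + 3*I*h (H(I, h) = 3*I*h - 4 = -4 + 3*I*h)
N(8)*((H(v(5), 0) + 5)² + 9) = -5*(((-4 + 3*6*0) + 5)² + 9) = -5*(((-4 + 0) + 5)² + 9) = -5*((-4 + 5)² + 9) = -5*(1² + 9) = -5*(1 + 9) = -5*10 = -50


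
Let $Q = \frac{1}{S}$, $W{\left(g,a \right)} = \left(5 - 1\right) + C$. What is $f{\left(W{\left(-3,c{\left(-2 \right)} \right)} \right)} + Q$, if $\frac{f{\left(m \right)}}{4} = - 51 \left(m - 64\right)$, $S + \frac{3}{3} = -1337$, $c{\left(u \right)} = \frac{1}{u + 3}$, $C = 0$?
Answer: $\frac{16377119}{1338} \approx 12240.0$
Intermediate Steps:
$c{\left(u \right)} = \frac{1}{3 + u}$
$W{\left(g,a \right)} = 4$ ($W{\left(g,a \right)} = \left(5 - 1\right) + 0 = 4 + 0 = 4$)
$S = -1338$ ($S = -1 - 1337 = -1338$)
$f{\left(m \right)} = 13056 - 204 m$ ($f{\left(m \right)} = 4 \left(- 51 \left(m - 64\right)\right) = 4 \left(- 51 \left(-64 + m\right)\right) = 4 \left(3264 - 51 m\right) = 13056 - 204 m$)
$Q = - \frac{1}{1338}$ ($Q = \frac{1}{-1338} = - \frac{1}{1338} \approx -0.00074738$)
$f{\left(W{\left(-3,c{\left(-2 \right)} \right)} \right)} + Q = \left(13056 - 816\right) - \frac{1}{1338} = 12240 - \frac{1}{1338} = \frac{16377119}{1338}$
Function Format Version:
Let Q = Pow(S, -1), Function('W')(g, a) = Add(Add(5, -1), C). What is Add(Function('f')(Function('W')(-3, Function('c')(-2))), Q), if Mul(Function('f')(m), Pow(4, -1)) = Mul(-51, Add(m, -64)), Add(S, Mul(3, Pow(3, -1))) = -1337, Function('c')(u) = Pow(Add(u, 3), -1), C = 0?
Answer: Rational(16377119, 1338) ≈ 12240.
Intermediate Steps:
Function('c')(u) = Pow(Add(3, u), -1)
Function('W')(g, a) = 4 (Function('W')(g, a) = Add(Add(5, -1), 0) = Add(4, 0) = 4)
S = -1338 (S = Add(-1, -1337) = -1338)
Function('f')(m) = Add(13056, Mul(-204, m)) (Function('f')(m) = Mul(4, Mul(-51, Add(m, -64))) = Mul(4, Mul(-51, Add(-64, m))) = Mul(4, Add(3264, Mul(-51, m))) = Add(13056, Mul(-204, m)))
Q = Rational(-1, 1338) (Q = Pow(-1338, -1) = Rational(-1, 1338) ≈ -0.00074738)
Add(Function('f')(Function('W')(-3, Function('c')(-2))), Q) = Add(Add(13056, Mul(-204, 4)), Rational(-1, 1338)) = Add(Add(13056, -816), Rational(-1, 1338)) = Add(12240, Rational(-1, 1338)) = Rational(16377119, 1338)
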